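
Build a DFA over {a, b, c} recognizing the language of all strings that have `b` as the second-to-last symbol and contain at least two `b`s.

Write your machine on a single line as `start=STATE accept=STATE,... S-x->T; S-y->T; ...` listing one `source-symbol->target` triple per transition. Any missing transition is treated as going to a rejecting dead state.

start=S0; accept=S3,S5; S0-a->S0; S0-b->S1; S0-c->S0; S1-a->S2; S1-b->S3; S1-c->S2; S2-a->S2; S2-b->S4; S2-c->S2; S3-a->S5; S3-b->S3; S3-c->S5; S4-a->S5; S4-b->S3; S4-c->S5; S5-a->S2; S5-b->S4; S5-c->S2

Run two small machines in parallel and take their product. The first has 13 states tracking the last 2 symbols read; the second has 4 states tracking the count of `b`s, saturating at 3. A product state is a pair (one from each), accepting exactly when both do. Equivalent product states are then merged.
With 6 states:
        a   b   c  
>  S0   S0  S1  S0 
   S1   S2  S3  S2 
   S2   S2  S4  S2 
 * S3   S5  S3  S5 
   S4   S5  S3  S5 
 * S5   S2  S4  S2 
(> = start, * = accepting)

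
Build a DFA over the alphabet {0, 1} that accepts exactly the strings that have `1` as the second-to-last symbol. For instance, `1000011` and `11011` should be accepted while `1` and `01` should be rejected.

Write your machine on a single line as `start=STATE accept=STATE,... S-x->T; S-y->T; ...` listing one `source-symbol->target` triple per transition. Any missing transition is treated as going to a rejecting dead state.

Because acceptance depends on a position counted from the end, the machine has to buffer the most recent 2 symbols. Make each state the string of the last up-to-2 symbols read; on input `x` shift the window left and append `x`. Accept when the buffered window has length 2 and begins with `1`.
        0   1  
>  s0   s1  s2 
   s1   s3  s4 
   s2   s5  s6 
   s3   s3  s4 
   s4   s5  s6 
 * s5   s3  s4 
 * s6   s5  s6 
(> = start, * = accepting)

start=s0; accept=s5,s6; s0-0->s1; s0-1->s2; s1-0->s3; s1-1->s4; s2-0->s5; s2-1->s6; s3-0->s3; s3-1->s4; s4-0->s5; s4-1->s6; s5-0->s3; s5-1->s4; s6-0->s5; s6-1->s6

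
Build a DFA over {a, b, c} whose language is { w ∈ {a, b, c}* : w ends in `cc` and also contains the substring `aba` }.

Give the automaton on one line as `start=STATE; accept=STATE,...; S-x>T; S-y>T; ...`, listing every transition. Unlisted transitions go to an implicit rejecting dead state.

Build one automaton per condition and run them in lockstep. One (3 states) tracks how much of the suffix `cc` has currently been matched; the other (4 states) tracks whether and how much of `aba` has been seen. Each combined state is a pair, one component from each; accept when both components accept. Minimizing collapses redundant product states.
        a   b   c  
>  q0   q1  q0  q0 
   q1   q1  q2  q0 
   q2   q3  q0  q0 
   q3   q3  q3  q4 
   q4   q3  q3  q5 
 * q5   q3  q3  q5 
(> = start, * = accepting)

start=q0; accept=q5; q0-a>q1; q0-b>q0; q0-c>q0; q1-a>q1; q1-b>q2; q1-c>q0; q2-a>q3; q2-b>q0; q2-c>q0; q3-a>q3; q3-b>q3; q3-c>q4; q4-a>q3; q4-b>q3; q4-c>q5; q5-a>q3; q5-b>q3; q5-c>q5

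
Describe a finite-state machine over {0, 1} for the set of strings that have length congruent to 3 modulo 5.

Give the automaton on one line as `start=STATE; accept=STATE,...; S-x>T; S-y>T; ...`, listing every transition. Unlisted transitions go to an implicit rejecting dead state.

start=q0; accept=q3; q0-0>q1; q0-1>q1; q1-0>q2; q1-1>q2; q2-0>q3; q2-1>q3; q3-0>q4; q3-1>q4; q4-0>q0; q4-1>q0

Count input length modulo 5: every symbol advances one step around the cycle q0 → q1 → q2 → q3 → q4 → q0. Accept at q3.
        0   1  
>  q0   q1  q1 
   q1   q2  q2 
   q2   q3  q3 
 * q3   q4  q4 
   q4   q0  q0 
(> = start, * = accepting)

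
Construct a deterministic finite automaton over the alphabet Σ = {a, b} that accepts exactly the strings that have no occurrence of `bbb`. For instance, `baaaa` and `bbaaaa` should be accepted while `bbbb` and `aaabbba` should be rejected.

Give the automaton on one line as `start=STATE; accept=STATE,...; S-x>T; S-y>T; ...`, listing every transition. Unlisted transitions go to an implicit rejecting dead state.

Track partial matches of the forbidden pattern `bbb`. State q3 is a dead state reached once `bbb` has occurred; every other state accepts. q0 means no part of `bbb` is currently matched.
With 4 states:
        a   b  
>* q0   q0  q1 
 * q1   q0  q2 
 * q2   q0  q3 
   q3   q3  q3 
(> = start, * = accepting)

start=q0; accept=q0,q1,q2; q0-a>q0; q0-b>q1; q1-a>q0; q1-b>q2; q2-a>q0; q2-b>q3; q3-a>q3; q3-b>q3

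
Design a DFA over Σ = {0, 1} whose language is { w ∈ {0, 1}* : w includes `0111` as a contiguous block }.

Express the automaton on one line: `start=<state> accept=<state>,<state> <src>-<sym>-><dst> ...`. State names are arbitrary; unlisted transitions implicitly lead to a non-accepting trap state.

Track how much of `0111` has been matched so far: state s0 is no progress, s4 is the absorbing accept state reached once `0111` has occurred. Intermediate states record partial matches; on a mismatch, fall back to the longest reusable overlap.
        0   1  
>  s0   s1  s0 
   s1   s1  s2 
   s2   s1  s3 
   s3   s1  s4 
 * s4   s4  s4 
(> = start, * = accepting)

start=s0 accept=s4 s0-0->s1 s0-1->s0 s1-0->s1 s1-1->s2 s2-0->s1 s2-1->s3 s3-0->s1 s3-1->s4 s4-0->s4 s4-1->s4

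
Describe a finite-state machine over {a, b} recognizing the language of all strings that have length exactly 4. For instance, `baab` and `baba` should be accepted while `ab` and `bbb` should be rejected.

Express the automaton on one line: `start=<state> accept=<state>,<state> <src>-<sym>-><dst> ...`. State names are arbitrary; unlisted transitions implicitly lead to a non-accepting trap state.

Count input length up to 5: every symbol moves from q0 toward q5, which means 'more than 4' and absorbs. Accept from {q4}.
With 6 states:
        a   b  
>  q0   q1  q1 
   q1   q2  q2 
   q2   q3  q3 
   q3   q4  q4 
 * q4   q5  q5 
   q5   q5  q5 
(> = start, * = accepting)

start=q0 accept=q4 q0-a->q1 q0-b->q1 q1-a->q2 q1-b->q2 q2-a->q3 q2-b->q3 q3-a->q4 q3-b->q4 q4-a->q5 q4-b->q5 q5-a->q5 q5-b->q5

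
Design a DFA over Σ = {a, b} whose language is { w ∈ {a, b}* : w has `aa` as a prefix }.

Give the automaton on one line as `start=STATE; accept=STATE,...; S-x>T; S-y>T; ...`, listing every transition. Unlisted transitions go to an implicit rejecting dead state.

Check the first 2 symbols one by one: s0 through s1 record how many have matched `aa` so far; any wrong symbol goes to the dead state s3. After all 2 match we enter the accepting sink s2.
        a   b  
>  s0   s1  s3 
   s1   s2  s3 
 * s2   s2  s2 
   s3   s3  s3 
(> = start, * = accepting)

start=s0; accept=s2; s0-a>s1; s0-b>s3; s1-a>s2; s1-b>s3; s2-a>s2; s2-b>s2; s3-a>s3; s3-b>s3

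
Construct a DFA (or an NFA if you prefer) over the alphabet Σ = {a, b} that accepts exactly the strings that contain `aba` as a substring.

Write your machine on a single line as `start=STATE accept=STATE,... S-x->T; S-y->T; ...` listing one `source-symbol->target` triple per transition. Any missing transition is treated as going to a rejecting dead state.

start=S0; accept=S3; S0-a->S1; S0-b->S0; S1-a->S1; S1-b->S2; S2-a->S3; S2-b->S0; S3-a->S3; S3-b->S3

Track how much of `aba` has been matched so far: state S0 is no progress, S3 is the absorbing accept state reached once `aba` has occurred. Intermediate states record partial matches; on a mismatch, fall back to the longest reusable overlap.
With 4 states:
        a   b  
>  S0   S1  S0 
   S1   S1  S2 
   S2   S3  S0 
 * S3   S3  S3 
(> = start, * = accepting)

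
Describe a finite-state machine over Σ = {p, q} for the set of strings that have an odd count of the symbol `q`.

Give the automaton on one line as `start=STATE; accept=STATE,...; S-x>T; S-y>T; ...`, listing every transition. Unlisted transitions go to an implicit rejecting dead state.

start=s0; accept=s1; s0-p>s0; s0-q>s1; s1-p>s1; s1-q>s0

The only thing that matters is how many `q`s have appeared, reduced mod 2. Use one state per residue: s0 for 0, …, s1 for 1. Reading `q` moves to the next residue; anything else stays put. s1 is accepting.
A 2-state machine:
        p   q  
>  s0   s0  s1 
 * s1   s1  s0 
(> = start, * = accepting)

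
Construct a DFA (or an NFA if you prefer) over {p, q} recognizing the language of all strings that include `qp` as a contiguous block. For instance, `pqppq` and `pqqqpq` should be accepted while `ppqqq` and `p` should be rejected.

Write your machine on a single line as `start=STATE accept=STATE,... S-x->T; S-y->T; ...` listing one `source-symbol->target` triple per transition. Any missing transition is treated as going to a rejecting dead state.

Track how much of `qp` has been matched so far: state S0 is no progress, S2 is the absorbing accept state reached once `qp` has occurred. Intermediate states record partial matches; on a mismatch, fall back to the longest reusable overlap.
A 3-state machine:
        p   q  
>  S0   S0  S1 
   S1   S2  S1 
 * S2   S2  S2 
(> = start, * = accepting)

start=S0; accept=S2; S0-p->S0; S0-q->S1; S1-p->S2; S1-q->S1; S2-p->S2; S2-q->S2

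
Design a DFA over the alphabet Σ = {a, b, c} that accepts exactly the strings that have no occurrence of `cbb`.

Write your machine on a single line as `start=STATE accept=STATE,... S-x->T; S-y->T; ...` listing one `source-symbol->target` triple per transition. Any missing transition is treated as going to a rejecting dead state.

start=s0; accept=s0,s1,s2; s0-a->s0; s0-b->s0; s0-c->s1; s1-a->s0; s1-b->s2; s1-c->s1; s2-a->s0; s2-b->s3; s2-c->s1; s3-a->s3; s3-b->s3; s3-c->s3

This is the complement of 'contains `cbb`'. Use the same substring-matching states — s0 through s3 holding how much of `cbb` has just been matched — but flip the accepting set: everything except the trap s3 accepts.
4 states suffice.
        a   b   c  
>* s0   s0  s0  s1 
 * s1   s0  s2  s1 
 * s2   s0  s3  s1 
   s3   s3  s3  s3 
(> = start, * = accepting)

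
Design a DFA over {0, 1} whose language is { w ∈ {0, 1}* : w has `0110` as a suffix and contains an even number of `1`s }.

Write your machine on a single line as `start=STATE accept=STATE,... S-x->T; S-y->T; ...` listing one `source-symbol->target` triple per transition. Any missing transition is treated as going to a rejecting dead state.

start=s0; accept=s7; s0-0->s1; s0-1->s2; s1-0->s1; s1-1->s3; s2-0->s4; s2-1->s0; s3-0->s4; s3-1->s5; s4-0->s4; s4-1->s6; s5-0->s7; s5-1->s2; s6-0->s1; s6-1->s8; s7-0->s1; s7-1->s3; s8-0->s9; s8-1->s0; s9-0->s4; s9-1->s6

Build one automaton per condition and run them in lockstep. One (5 states) tracks how much of the suffix `0110` has currently been matched; the other (2 states) tracks the count of `1`s modulo 2. Each combined state is a pair, one component from each; accept when both components accept.
10 states suffice.
        0   1  
>  s0   s1  s2 
   s1   s1  s3 
   s2   s4  s0 
   s3   s4  s5 
   s4   s4  s6 
   s5   s7  s2 
   s6   s1  s8 
 * s7   s1  s3 
   s8   s9  s0 
   s9   s4  s6 
(> = start, * = accepting)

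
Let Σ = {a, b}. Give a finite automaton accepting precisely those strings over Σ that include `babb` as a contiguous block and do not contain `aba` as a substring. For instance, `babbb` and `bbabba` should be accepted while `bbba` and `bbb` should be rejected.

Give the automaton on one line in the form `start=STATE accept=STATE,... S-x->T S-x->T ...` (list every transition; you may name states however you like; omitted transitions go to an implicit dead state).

Handle the two conditions separately and then intersect. The first has 5 states tracking whether and how much of `babb` has been seen; the second has 4 states tracking partial matches of the forbidden pattern `aba`. A product state is a pair (one from each), accepting exactly when both do. After merging equivalent states the machine shrinks.
10 states suffice.
        a   b  
>  s0   s1  s2 
   s1   s1  s3 
   s2   s4  s2 
   s3   s5  s2 
   s4   s1  s6 
   s5   s5  s5 
   s6   s5  s7 
 * s7   s8  s7 
 * s8   s8  s9 
 * s9   s5  s7 
(> = start, * = accepting)

start=s0 accept=s7,s8,s9 s0-a->s1 s0-b->s2 s1-a->s1 s1-b->s3 s2-a->s4 s2-b->s2 s3-a->s5 s3-b->s2 s4-a->s1 s4-b->s6 s5-a->s5 s5-b->s5 s6-a->s5 s6-b->s7 s7-a->s8 s7-b->s7 s8-a->s8 s8-b->s9 s9-a->s5 s9-b->s7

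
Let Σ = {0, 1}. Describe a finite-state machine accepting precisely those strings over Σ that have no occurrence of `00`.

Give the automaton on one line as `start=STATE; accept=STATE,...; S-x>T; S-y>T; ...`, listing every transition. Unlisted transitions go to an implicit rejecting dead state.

Track partial matches of the forbidden pattern `00`. State s2 is a dead state reached once `00` has occurred; every other state accepts. s0 means no part of `00` is currently matched.
        0   1  
>* s0   s1  s0 
 * s1   s2  s0 
   s2   s2  s2 
(> = start, * = accepting)

start=s0; accept=s0,s1; s0-0>s1; s0-1>s0; s1-0>s2; s1-1>s0; s2-0>s2; s2-1>s2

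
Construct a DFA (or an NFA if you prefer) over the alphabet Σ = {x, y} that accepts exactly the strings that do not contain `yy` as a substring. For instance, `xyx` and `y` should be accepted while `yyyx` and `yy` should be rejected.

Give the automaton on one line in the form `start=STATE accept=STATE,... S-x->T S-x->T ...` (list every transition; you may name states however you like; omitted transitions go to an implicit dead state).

This is the complement of 'contains `yy`'. Use the same substring-matching states — A through C holding how much of `yy` has just been matched — but flip the accepting set: everything except the trap C accepts.
A 3-state machine:
       x  y 
>* A   A  B 
 * B   A  C 
   C   C  C 
(> = start, * = accepting)

start=A accept=A,B A-x->A A-y->B B-x->A B-y->C C-x->C C-y->C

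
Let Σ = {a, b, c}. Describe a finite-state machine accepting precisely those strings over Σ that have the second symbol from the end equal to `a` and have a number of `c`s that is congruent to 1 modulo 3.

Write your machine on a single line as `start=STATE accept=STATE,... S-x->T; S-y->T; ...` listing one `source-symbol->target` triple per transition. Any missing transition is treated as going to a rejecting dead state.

Handle the two conditions separately and then intersect. One (13 states) tracks the last 2 symbols read; the other (3 states) tracks the count of `c`s modulo 3. Each combined state is a pair, one component from each; accept when both components accept. Minimizing collapses redundant product states.
A 7-state machine:
        a   b   c  
>  q0   q1  q0  q2 
   q1   q1  q0  q3 
   q2   q4  q2  q5 
 * q3   q4  q2  q5 
   q4   q6  q3  q5 
   q5   q5  q5  q0 
 * q6   q6  q3  q5 
(> = start, * = accepting)

start=q0; accept=q3,q6; q0-a->q1; q0-b->q0; q0-c->q2; q1-a->q1; q1-b->q0; q1-c->q3; q2-a->q4; q2-b->q2; q2-c->q5; q3-a->q4; q3-b->q2; q3-c->q5; q4-a->q6; q4-b->q3; q4-c->q5; q5-a->q5; q5-b->q5; q5-c->q0; q6-a->q6; q6-b->q3; q6-c->q5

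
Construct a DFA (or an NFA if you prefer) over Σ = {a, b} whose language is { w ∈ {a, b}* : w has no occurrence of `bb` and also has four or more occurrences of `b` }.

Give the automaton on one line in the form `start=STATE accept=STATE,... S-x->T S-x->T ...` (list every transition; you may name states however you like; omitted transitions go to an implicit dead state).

start=s0 accept=s11,s12,s13,s14 s0-a->s0 s0-b->s1 s1-a->s2 s1-b->s3 s2-a->s2 s2-b->s4 s3-a->s3 s3-b->s5 s4-a->s6 s4-b->s5 s5-a->s5 s5-b->s7 s6-a->s6 s6-b->s8 s7-a->s7 s7-b->s9 s8-a->s10 s8-b->s7 s9-a->s9 s9-b->s9 s10-a->s10 s10-b->s11 s11-a->s12 s11-b->s9 s12-a->s12 s12-b->s13 s13-a->s14 s13-b->s9 s14-a->s14 s14-b->s13

Handle the two conditions separately and then intersect. The first has 3 states tracking partial matches of the forbidden pattern `bb`; the second has 6 states tracking the count of `b`s, saturating at 5. A product state is a pair (one from each), accepting exactly when both do.
          a    b  
>  s0     s0   s1 
   s1     s2   s3 
   s2     s2   s4 
   s3     s3   s5 
   s4     s6   s5 
   s5     s5   s7 
   s6     s6   s8 
   s7     s7   s9 
   s8    s10   s7 
   s9     s9   s9 
   s10   s10  s11 
 * s11   s12   s9 
 * s12   s12  s13 
 * s13   s14   s9 
 * s14   s14  s13 
(> = start, * = accepting)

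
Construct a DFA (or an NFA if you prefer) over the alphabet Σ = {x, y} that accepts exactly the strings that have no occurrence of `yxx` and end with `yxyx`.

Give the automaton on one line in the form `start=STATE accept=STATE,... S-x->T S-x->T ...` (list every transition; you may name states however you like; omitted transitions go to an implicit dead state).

Handle the two conditions separately and then intersect. The first has 4 states tracking partial matches of the forbidden pattern `yxx`; the second has 5 states tracking how much of the suffix `yxyx` has currently been matched. A product state is a pair (one from each), accepting exactly when both do. After merging equivalent states the machine shrinks.
A 6-state machine:
        x   y  
>  q0   q0  q1 
   q1   q2  q1 
   q2   q3  q4 
   q3   q3  q3 
   q4   q5  q1 
 * q5   q3  q4 
(> = start, * = accepting)

start=q0 accept=q5 q0-x->q0 q0-y->q1 q1-x->q2 q1-y->q1 q2-x->q3 q2-y->q4 q3-x->q3 q3-y->q3 q4-x->q5 q4-y->q1 q5-x->q3 q5-y->q4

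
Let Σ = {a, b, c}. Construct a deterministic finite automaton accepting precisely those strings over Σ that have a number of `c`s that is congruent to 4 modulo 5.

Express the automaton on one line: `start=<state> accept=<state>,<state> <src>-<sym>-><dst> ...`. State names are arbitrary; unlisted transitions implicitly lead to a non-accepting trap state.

start=S0 accept=S4 S0-a->S0 S0-b->S0 S0-c->S1 S1-a->S1 S1-b->S1 S1-c->S2 S2-a->S2 S2-b->S2 S2-c->S3 S3-a->S3 S3-b->S3 S3-c->S4 S4-a->S4 S4-b->S4 S4-c->S0

The only thing that matters is how many `c`s have appeared, reduced mod 5. Use one state per residue: S0 for 0, …, S4 for 4. Reading `c` moves to the next residue; anything else stays put. S4 is accepting.
A 5-state machine:
        a   b   c  
>  S0   S0  S0  S1 
   S1   S1  S1  S2 
   S2   S2  S2  S3 
   S3   S3  S3  S4 
 * S4   S4  S4  S0 
(> = start, * = accepting)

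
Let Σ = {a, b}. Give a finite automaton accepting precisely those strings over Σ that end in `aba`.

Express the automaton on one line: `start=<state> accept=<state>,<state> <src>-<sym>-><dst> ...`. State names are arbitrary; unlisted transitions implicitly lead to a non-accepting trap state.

start=s0 accept=s3 s0-a->s1 s0-b->s0 s1-a->s1 s1-b->s2 s2-a->s3 s2-b->s0 s3-a->s1 s3-b->s2

Let each state record the length of the longest suffix of the input read so far that is also a prefix of `aba`. s1 means the last symbol is `a`; s2 means the last 2 symbols are `ab`; s3 means the last 3 symbols are `aba`. Accept only at s3, where the string currently ends in `aba`.
With 4 states:
        a   b  
>  s0   s1  s0 
   s1   s1  s2 
   s2   s3  s0 
 * s3   s1  s2 
(> = start, * = accepting)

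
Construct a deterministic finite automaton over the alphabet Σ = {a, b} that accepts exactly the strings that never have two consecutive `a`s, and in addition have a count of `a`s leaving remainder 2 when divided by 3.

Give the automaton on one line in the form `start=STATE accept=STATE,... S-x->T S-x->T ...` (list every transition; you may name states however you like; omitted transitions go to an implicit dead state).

Build one automaton per condition and run them in lockstep. The first has 3 states tracking partial matches of the forbidden pattern `aa`; the second has 3 states tracking the count of `a`s modulo 3. A product state is a pair (one from each), accepting exactly when both do.
        a   b  
>  q0   q1  q0 
   q1   q2  q3 
   q2   q4  q2 
   q3   q5  q3 
   q4   q6  q4 
 * q5   q4  q7 
   q6   q2  q6 
 * q7   q8  q7 
   q8   q6  q0 
(> = start, * = accepting)

start=q0 accept=q5,q7 q0-a->q1 q0-b->q0 q1-a->q2 q1-b->q3 q2-a->q4 q2-b->q2 q3-a->q5 q3-b->q3 q4-a->q6 q4-b->q4 q5-a->q4 q5-b->q7 q6-a->q2 q6-b->q6 q7-a->q8 q7-b->q7 q8-a->q6 q8-b->q0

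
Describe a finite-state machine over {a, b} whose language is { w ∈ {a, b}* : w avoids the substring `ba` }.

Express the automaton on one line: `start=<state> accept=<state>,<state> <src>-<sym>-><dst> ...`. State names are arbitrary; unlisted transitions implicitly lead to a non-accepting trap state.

start=q0 accept=q0,q1 q0-a->q0 q0-b->q1 q1-a->q2 q1-b->q1 q2-a->q2 q2-b->q2

This is the complement of 'contains `ba`'. Use the same substring-matching states — q0 through q2 holding how much of `ba` has just been matched — but flip the accepting set: everything except the trap q2 accepts.
3 states suffice.
        a   b  
>* q0   q0  q1 
 * q1   q2  q1 
   q2   q2  q2 
(> = start, * = accepting)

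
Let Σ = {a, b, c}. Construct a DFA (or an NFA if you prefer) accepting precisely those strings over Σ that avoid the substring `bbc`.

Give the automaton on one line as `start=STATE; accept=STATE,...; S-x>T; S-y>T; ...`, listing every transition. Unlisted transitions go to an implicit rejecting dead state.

This is the complement of 'contains `bbc`'. Use the same substring-matching states — q0 through q3 holding how much of `bbc` has just been matched — but flip the accepting set: everything except the trap q3 accepts.
With 4 states:
        a   b   c  
>* q0   q0  q1  q0 
 * q1   q0  q2  q0 
 * q2   q0  q2  q3 
   q3   q3  q3  q3 
(> = start, * = accepting)

start=q0; accept=q0,q1,q2; q0-a>q0; q0-b>q1; q0-c>q0; q1-a>q0; q1-b>q2; q1-c>q0; q2-a>q0; q2-b>q2; q2-c>q3; q3-a>q3; q3-b>q3; q3-c>q3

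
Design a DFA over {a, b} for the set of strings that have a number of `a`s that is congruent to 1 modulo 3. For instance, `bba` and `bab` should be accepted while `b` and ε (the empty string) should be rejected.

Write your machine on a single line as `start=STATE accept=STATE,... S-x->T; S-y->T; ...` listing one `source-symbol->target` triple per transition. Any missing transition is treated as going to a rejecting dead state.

start=q0; accept=q1; q0-a->q1; q0-b->q0; q1-a->q2; q1-b->q1; q2-a->q0; q2-b->q2

The only thing that matters is how many `a`s have appeared, reduced mod 3. Use one state per residue: q0 for 0, …, q2 for 2. Reading `a` moves to the next residue; anything else stays put. q1 is accepting.
A 3-state machine:
        a   b  
>  q0   q1  q0 
 * q1   q2  q1 
   q2   q0  q2 
(> = start, * = accepting)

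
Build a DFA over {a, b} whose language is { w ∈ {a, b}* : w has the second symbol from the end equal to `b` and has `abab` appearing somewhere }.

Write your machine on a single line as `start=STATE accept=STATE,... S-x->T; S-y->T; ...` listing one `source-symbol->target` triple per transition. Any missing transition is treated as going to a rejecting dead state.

start=S0; accept=S5,S6; S0-a->S1; S0-b->S0; S1-a->S1; S1-b->S2; S2-a->S3; S2-b->S0; S3-a->S1; S3-b->S4; S4-a->S5; S4-b->S6; S5-a->S7; S5-b->S4; S6-a->S5; S6-b->S6; S7-a->S7; S7-b->S4

Run two small machines in parallel and take their product. The first has 7 states tracking the last 2 symbols read; the second has 5 states tracking whether and how much of `abab` has been seen. A product state is a pair (one from each), accepting exactly when both do. Minimizing collapses redundant product states.
With 8 states:
        a   b  
>  S0   S1  S0 
   S1   S1  S2 
   S2   S3  S0 
   S3   S1  S4 
   S4   S5  S6 
 * S5   S7  S4 
 * S6   S5  S6 
   S7   S7  S4 
(> = start, * = accepting)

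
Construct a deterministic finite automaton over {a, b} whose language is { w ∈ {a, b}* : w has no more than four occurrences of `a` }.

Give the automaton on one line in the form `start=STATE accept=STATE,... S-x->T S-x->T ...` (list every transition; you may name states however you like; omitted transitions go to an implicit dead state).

Count `a`s, saturating at 5: states S0 through S4 mean 0 through 4 `a`s seen; S5 means more than 4. Each `a` increments (capped at S5); other symbols loop. Accept from {S0, S1, S2, S3, S4}.
A 6-state machine:
        a   b  
>* S0   S1  S0 
 * S1   S2  S1 
 * S2   S3  S2 
 * S3   S4  S3 
 * S4   S5  S4 
   S5   S5  S5 
(> = start, * = accepting)

start=S0 accept=S0,S1,S2,S3,S4 S0-a->S1 S0-b->S0 S1-a->S2 S1-b->S1 S2-a->S3 S2-b->S2 S3-a->S4 S3-b->S3 S4-a->S5 S4-b->S4 S5-a->S5 S5-b->S5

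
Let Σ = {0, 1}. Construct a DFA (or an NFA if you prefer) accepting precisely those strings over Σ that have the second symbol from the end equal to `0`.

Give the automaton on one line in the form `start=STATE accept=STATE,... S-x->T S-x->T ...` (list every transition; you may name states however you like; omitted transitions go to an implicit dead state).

Because acceptance depends on a position counted from the end, the machine has to buffer the most recent 2 symbols. Make each state the string of the last up-to-2 symbols read; on input `x` shift the window left and append `x`. Accept when the buffered window has length 2 and begins with `0`.
7 states suffice.
        0   1  
>  q0   q1  q2 
   q1   q3  q4 
   q2   q5  q6 
 * q3   q3  q4 
 * q4   q5  q6 
   q5   q3  q4 
   q6   q5  q6 
(> = start, * = accepting)

start=q0 accept=q3,q4 q0-0->q1 q0-1->q2 q1-0->q3 q1-1->q4 q2-0->q5 q2-1->q6 q3-0->q3 q3-1->q4 q4-0->q5 q4-1->q6 q5-0->q3 q5-1->q4 q6-0->q5 q6-1->q6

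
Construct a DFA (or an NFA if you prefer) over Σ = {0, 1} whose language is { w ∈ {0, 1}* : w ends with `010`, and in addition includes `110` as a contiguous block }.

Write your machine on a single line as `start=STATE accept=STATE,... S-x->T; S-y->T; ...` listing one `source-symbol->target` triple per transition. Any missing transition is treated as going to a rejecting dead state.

start=s0; accept=s8; s0-0->s1; s0-1->s2; s1-0->s1; s1-1->s3; s2-0->s1; s2-1->s4; s3-0->s5; s3-1->s4; s4-0->s6; s4-1->s4; s5-0->s1; s5-1->s3; s6-0->s6; s6-1->s7; s7-0->s8; s7-1->s9; s8-0->s6; s8-1->s7; s9-0->s6; s9-1->s9

Handle the two conditions separately and then intersect. The first has 4 states tracking how much of the suffix `010` has currently been matched; the second has 4 states tracking whether and how much of `110` has been seen. A product state is a pair (one from each), accepting exactly when both do.
With 10 states:
        0   1  
>  s0   s1  s2 
   s1   s1  s3 
   s2   s1  s4 
   s3   s5  s4 
   s4   s6  s4 
   s5   s1  s3 
   s6   s6  s7 
   s7   s8  s9 
 * s8   s6  s7 
   s9   s6  s9 
(> = start, * = accepting)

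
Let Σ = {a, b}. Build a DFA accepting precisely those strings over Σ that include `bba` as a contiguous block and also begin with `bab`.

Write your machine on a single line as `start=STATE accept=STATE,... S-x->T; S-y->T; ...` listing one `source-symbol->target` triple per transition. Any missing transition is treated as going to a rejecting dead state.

Build one automaton per condition and run them in lockstep. The first has 4 states tracking whether and how much of `bba` has been seen; the second has 5 states tracking whether the input so far still matches the prefix `bab`. A product state is a pair (one from each), accepting exactly when both do. Minimizing collapses redundant product states.
With 8 states:
        a   b  
>  s0   s1  s2 
   s1   s1  s1 
   s2   s3  s1 
   s3   s1  s4 
   s4   s5  s6 
   s5   s5  s4 
   s6   s7  s6 
 * s7   s7  s7 
(> = start, * = accepting)

start=s0; accept=s7; s0-a->s1; s0-b->s2; s1-a->s1; s1-b->s1; s2-a->s3; s2-b->s1; s3-a->s1; s3-b->s4; s4-a->s5; s4-b->s6; s5-a->s5; s5-b->s4; s6-a->s7; s6-b->s6; s7-a->s7; s7-b->s7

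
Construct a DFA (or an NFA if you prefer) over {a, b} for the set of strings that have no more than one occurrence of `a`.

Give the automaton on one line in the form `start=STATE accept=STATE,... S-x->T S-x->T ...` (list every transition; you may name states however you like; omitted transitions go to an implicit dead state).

start=s0 accept=s0,s1 s0-a->s1 s0-b->s0 s1-a->s2 s1-b->s1 s2-a->s2 s2-b->s2

Only the number of `a`s matters, and only up to 2. Make a chain s0 → s1 → s2 advanced by each `a` (with s2 absorbing); every other symbol self-loops. The accepting set is {s0, s1}.
        a   b  
>* s0   s1  s0 
 * s1   s2  s1 
   s2   s2  s2 
(> = start, * = accepting)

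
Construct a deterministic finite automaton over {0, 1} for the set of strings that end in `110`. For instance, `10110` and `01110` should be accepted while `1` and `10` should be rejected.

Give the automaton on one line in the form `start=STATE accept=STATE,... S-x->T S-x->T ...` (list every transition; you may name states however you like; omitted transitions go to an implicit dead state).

Remember how much of `110` the current input suffix matches. State s0 means no match yet; s1 means the last symbol is `1`; s2 means the last 2 symbols are `11`; s3 means the last 3 symbols are `110`. Only s3 accepts. On a mismatch, fall back to the longest proper suffix that is still a prefix of `110`.
A 4-state machine:
        0   1  
>  s0   s0  s1 
   s1   s0  s2 
   s2   s3  s2 
 * s3   s0  s1 
(> = start, * = accepting)

start=s0 accept=s3 s0-0->s0 s0-1->s1 s1-0->s0 s1-1->s2 s2-0->s3 s2-1->s2 s3-0->s0 s3-1->s1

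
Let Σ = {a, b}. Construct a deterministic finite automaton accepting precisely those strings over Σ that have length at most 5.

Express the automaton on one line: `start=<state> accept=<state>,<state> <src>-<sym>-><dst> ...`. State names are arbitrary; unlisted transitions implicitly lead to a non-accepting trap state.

We only need to distinguish lengths 0, 1, …, 5, and '>5'. Chain q0 → q1 → q2 → q3 → q4 → q5 → q6 on every symbol, with q6 looping. Accepting states: {q0, q1, q2, q3, q4, q5}.
With 7 states:
        a   b  
>* q0   q1  q1 
 * q1   q2  q2 
 * q2   q3  q3 
 * q3   q4  q4 
 * q4   q5  q5 
 * q5   q6  q6 
   q6   q6  q6 
(> = start, * = accepting)

start=q0 accept=q0,q1,q2,q3,q4,q5 q0-a->q1 q0-b->q1 q1-a->q2 q1-b->q2 q2-a->q3 q2-b->q3 q3-a->q4 q3-b->q4 q4-a->q5 q4-b->q5 q5-a->q6 q5-b->q6 q6-a->q6 q6-b->q6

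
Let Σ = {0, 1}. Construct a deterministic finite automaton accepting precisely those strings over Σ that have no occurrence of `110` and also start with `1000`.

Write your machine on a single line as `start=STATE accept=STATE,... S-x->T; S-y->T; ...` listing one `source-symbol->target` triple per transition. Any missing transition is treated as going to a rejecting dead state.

Build one automaton per condition and run them in lockstep. The first has 4 states tracking partial matches of the forbidden pattern `110`; the second has 6 states tracking whether the input so far still matches the prefix `1000`. A product state is a pair (one from each), accepting exactly when both do. Equivalent product states are then merged.
8 states suffice.
        0   1  
>  q0   q1  q2 
   q1   q1  q1 
   q2   q3  q1 
   q3   q4  q1 
   q4   q5  q1 
 * q5   q5  q6 
 * q6   q5  q7 
 * q7   q1  q7 
(> = start, * = accepting)

start=q0; accept=q5,q6,q7; q0-0->q1; q0-1->q2; q1-0->q1; q1-1->q1; q2-0->q3; q2-1->q1; q3-0->q4; q3-1->q1; q4-0->q5; q4-1->q1; q5-0->q5; q5-1->q6; q6-0->q5; q6-1->q7; q7-0->q1; q7-1->q7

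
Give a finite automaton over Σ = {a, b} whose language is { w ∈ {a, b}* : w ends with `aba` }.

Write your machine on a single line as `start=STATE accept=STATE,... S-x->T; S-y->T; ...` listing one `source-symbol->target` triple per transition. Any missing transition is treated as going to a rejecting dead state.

Let each state record the length of the longest suffix of the input read so far that is also a prefix of `aba`. q1 means the last symbol is `a`; q2 means the last 2 symbols are `ab`; q3 means the last 3 symbols are `aba`. Accept only at q3, where the string currently ends in `aba`.
        a   b  
>  q0   q1  q0 
   q1   q1  q2 
   q2   q3  q0 
 * q3   q1  q2 
(> = start, * = accepting)

start=q0; accept=q3; q0-a->q1; q0-b->q0; q1-a->q1; q1-b->q2; q2-a->q3; q2-b->q0; q3-a->q1; q3-b->q2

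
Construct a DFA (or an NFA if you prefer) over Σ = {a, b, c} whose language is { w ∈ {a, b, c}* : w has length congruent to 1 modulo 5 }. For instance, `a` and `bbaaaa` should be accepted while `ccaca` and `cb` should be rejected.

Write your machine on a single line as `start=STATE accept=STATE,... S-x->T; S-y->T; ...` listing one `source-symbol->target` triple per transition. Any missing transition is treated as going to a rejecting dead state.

Only the length mod 5 matters, so use a 5-cycle: from any state, every input symbol moves to the next state, wrapping S4 back to S0. Mark S1 accepting.
A 5-state machine:
        a   b   c  
>  S0   S1  S1  S1 
 * S1   S2  S2  S2 
   S2   S3  S3  S3 
   S3   S4  S4  S4 
   S4   S0  S0  S0 
(> = start, * = accepting)

start=S0; accept=S1; S0-a->S1; S0-b->S1; S0-c->S1; S1-a->S2; S1-b->S2; S1-c->S2; S2-a->S3; S2-b->S3; S2-c->S3; S3-a->S4; S3-b->S4; S3-c->S4; S4-a->S0; S4-b->S0; S4-c->S0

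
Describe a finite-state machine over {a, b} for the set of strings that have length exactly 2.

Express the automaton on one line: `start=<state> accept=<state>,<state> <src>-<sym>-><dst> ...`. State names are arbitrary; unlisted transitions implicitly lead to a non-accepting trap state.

Count input length up to 3: every symbol moves from q0 toward q3, which means 'more than 2' and absorbs. Accept from {q2}.
A 4-state machine:
        a   b  
>  q0   q1  q1 
   q1   q2  q2 
 * q2   q3  q3 
   q3   q3  q3 
(> = start, * = accepting)

start=q0 accept=q2 q0-a->q1 q0-b->q1 q1-a->q2 q1-b->q2 q2-a->q3 q2-b->q3 q3-a->q3 q3-b->q3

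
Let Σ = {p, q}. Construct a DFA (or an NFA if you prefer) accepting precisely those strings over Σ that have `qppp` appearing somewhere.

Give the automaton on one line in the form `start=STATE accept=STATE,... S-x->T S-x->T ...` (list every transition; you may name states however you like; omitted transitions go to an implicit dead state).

start=s0 accept=s4 s0-p->s0 s0-q->s1 s1-p->s2 s1-q->s1 s2-p->s3 s2-q->s1 s3-p->s4 s3-q->s1 s4-p->s4 s4-q->s4

Track how much of `qppp` has been matched so far: state s0 is no progress, s4 is the absorbing accept state reached once `qppp` has occurred. Intermediate states record partial matches; on a mismatch, fall back to the longest reusable overlap.
5 states suffice.
        p   q  
>  s0   s0  s1 
   s1   s2  s1 
   s2   s3  s1 
   s3   s4  s1 
 * s4   s4  s4 
(> = start, * = accepting)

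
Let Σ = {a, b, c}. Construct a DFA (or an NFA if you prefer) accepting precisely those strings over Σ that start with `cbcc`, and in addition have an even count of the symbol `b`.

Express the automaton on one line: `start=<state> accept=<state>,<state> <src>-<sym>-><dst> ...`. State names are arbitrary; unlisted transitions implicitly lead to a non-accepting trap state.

start=q0 accept=q7 q0-a->q1 q0-b->q2 q0-c->q3 q1-a->q1 q1-b->q2 q1-c->q1 q2-a->q2 q2-b->q1 q2-c->q2 q3-a->q1 q3-b->q4 q3-c->q1 q4-a->q2 q4-b->q1 q4-c->q5 q5-a->q2 q5-b->q1 q5-c->q6 q6-a->q6 q6-b->q7 q6-c->q6 q7-a->q7 q7-b->q6 q7-c->q7

Build one automaton per condition and run them in lockstep. One (6 states) tracks whether the input so far still matches the prefix `cbcc`; the other (2 states) tracks the count of `b`s modulo 2. Each combined state is a pair, one component from each; accept when both components accept.
        a   b   c  
>  q0   q1  q2  q3 
   q1   q1  q2  q1 
   q2   q2  q1  q2 
   q3   q1  q4  q1 
   q4   q2  q1  q5 
   q5   q2  q1  q6 
   q6   q6  q7  q6 
 * q7   q7  q6  q7 
(> = start, * = accepting)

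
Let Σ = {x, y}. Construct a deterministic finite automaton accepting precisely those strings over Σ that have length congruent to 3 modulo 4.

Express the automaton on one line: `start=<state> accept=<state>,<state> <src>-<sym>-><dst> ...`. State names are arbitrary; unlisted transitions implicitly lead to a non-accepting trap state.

Count input length modulo 4: every symbol advances one step around the cycle q0 → q1 → q2 → q3 → q0. Accept at q3.
4 states suffice.
        x   y  
>  q0   q1  q1 
   q1   q2  q2 
   q2   q3  q3 
 * q3   q0  q0 
(> = start, * = accepting)

start=q0 accept=q3 q0-x->q1 q0-y->q1 q1-x->q2 q1-y->q2 q2-x->q3 q2-y->q3 q3-x->q0 q3-y->q0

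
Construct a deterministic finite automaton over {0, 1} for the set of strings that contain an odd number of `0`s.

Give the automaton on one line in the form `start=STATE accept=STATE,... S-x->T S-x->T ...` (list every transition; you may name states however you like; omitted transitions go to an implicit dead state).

The only thing that matters is how many `0`s have appeared, reduced mod 2. Use one state per residue: q0 for 0, …, q1 for 1. Reading `0` moves to the next residue; anything else stays put. q1 is accepting.
With 2 states:
        0   1  
>  q0   q1  q0 
 * q1   q0  q1 
(> = start, * = accepting)

start=q0 accept=q1 q0-0->q1 q0-1->q0 q1-0->q0 q1-1->q1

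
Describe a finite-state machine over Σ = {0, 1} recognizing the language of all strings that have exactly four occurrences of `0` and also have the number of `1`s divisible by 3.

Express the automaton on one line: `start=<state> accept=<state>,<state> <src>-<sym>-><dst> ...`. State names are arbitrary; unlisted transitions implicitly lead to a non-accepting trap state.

Run two small machines in parallel and take their product. The first has 6 states tracking the count of `0`s, saturating at 5; the second has 3 states tracking the count of `1`s modulo 3. A product state is a pair (one from each), accepting exactly when both do.
          0    1  
>  q0     q1   q2 
   q1     q3   q4 
   q2     q4   q5 
   q3     q6   q7 
   q4     q7   q8 
   q5     q8   q0 
   q6     q9  q10 
   q7    q10  q11 
   q8    q11   q1 
 * q9    q12  q13 
   q10   q13  q14 
   q11   q14   q3 
   q12   q12  q15 
   q13   q15  q16 
   q14   q16   q6 
   q15   q15  q17 
   q16   q17   q9 
   q17   q17  q12 
(> = start, * = accepting)

start=q0 accept=q9 q0-0->q1 q0-1->q2 q1-0->q3 q1-1->q4 q2-0->q4 q2-1->q5 q3-0->q6 q3-1->q7 q4-0->q7 q4-1->q8 q5-0->q8 q5-1->q0 q6-0->q9 q6-1->q10 q7-0->q10 q7-1->q11 q8-0->q11 q8-1->q1 q9-0->q12 q9-1->q13 q10-0->q13 q10-1->q14 q11-0->q14 q11-1->q3 q12-0->q12 q12-1->q15 q13-0->q15 q13-1->q16 q14-0->q16 q14-1->q6 q15-0->q15 q15-1->q17 q16-0->q17 q16-1->q9 q17-0->q17 q17-1->q12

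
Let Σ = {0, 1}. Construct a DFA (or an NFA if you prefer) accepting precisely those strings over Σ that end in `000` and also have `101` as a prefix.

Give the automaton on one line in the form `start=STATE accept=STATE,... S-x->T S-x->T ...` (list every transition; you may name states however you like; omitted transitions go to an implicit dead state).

start=s0 accept=s10 s0-0->s1 s0-1->s2 s1-0->s3 s1-1->s4 s2-0->s5 s2-1->s4 s3-0->s6 s3-1->s4 s4-0->s1 s4-1->s4 s5-0->s3 s5-1->s7 s6-0->s6 s6-1->s4 s7-0->s8 s7-1->s7 s8-0->s9 s8-1->s7 s9-0->s10 s9-1->s7 s10-0->s10 s10-1->s7

Build one automaton per condition and run them in lockstep. One (4 states) tracks how much of the suffix `000` has currently been matched; the other (5 states) tracks whether the input so far still matches the prefix `101`. Each combined state is a pair, one component from each; accept when both components accept.
11 states suffice.
          0    1  
>  s0     s1   s2 
   s1     s3   s4 
   s2     s5   s4 
   s3     s6   s4 
   s4     s1   s4 
   s5     s3   s7 
   s6     s6   s4 
   s7     s8   s7 
   s8     s9   s7 
   s9    s10   s7 
 * s10   s10   s7 
(> = start, * = accepting)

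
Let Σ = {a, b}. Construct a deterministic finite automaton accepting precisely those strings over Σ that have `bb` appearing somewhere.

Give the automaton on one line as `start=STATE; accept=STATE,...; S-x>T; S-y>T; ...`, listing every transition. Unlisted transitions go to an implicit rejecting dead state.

Track how much of `bb` has been matched so far: state q0 is no progress, q2 is the absorbing accept state reached once `bb` has occurred. Intermediate states record partial matches; on a mismatch, fall back to the longest reusable overlap.
3 states suffice.
        a   b  
>  q0   q0  q1 
   q1   q0  q2 
 * q2   q2  q2 
(> = start, * = accepting)

start=q0; accept=q2; q0-a>q0; q0-b>q1; q1-a>q0; q1-b>q2; q2-a>q2; q2-b>q2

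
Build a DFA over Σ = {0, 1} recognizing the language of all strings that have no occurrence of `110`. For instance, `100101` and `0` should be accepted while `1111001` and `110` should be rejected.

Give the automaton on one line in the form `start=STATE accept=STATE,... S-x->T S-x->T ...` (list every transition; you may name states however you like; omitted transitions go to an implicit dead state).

Track partial matches of the forbidden pattern `110`. State S3 is a dead state reached once `110` has occurred; every other state accepts. S0 means no part of `110` is currently matched.
A 4-state machine:
        0   1  
>* S0   S0  S1 
 * S1   S0  S2 
 * S2   S3  S2 
   S3   S3  S3 
(> = start, * = accepting)

start=S0 accept=S0,S1,S2 S0-0->S0 S0-1->S1 S1-0->S0 S1-1->S2 S2-0->S3 S2-1->S2 S3-0->S3 S3-1->S3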